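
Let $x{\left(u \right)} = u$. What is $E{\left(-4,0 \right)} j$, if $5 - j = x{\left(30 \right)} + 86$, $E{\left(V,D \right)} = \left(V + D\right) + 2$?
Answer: $222$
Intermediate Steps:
$E{\left(V,D \right)} = 2 + D + V$ ($E{\left(V,D \right)} = \left(D + V\right) + 2 = 2 + D + V$)
$j = -111$ ($j = 5 - \left(30 + 86\right) = 5 - 116 = -111$)
$E{\left(-4,0 \right)} j = \left(2 + 0 - 4\right) \left(-111\right) = \left(-2\right) \left(-111\right) = 222$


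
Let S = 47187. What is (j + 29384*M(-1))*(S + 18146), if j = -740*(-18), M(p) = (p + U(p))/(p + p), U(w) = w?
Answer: 2789980432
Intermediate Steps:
M(p) = 1 (M(p) = (p + p)/(p + p) = (2*p)/((2*p)) = (2*p)*(1/(2*p)) = 1)
j = 13320
(j + 29384*M(-1))*(S + 18146) = (13320 + 29384*1)*(47187 + 18146) = (13320 + 29384)*65333 = 42704*65333 = 2789980432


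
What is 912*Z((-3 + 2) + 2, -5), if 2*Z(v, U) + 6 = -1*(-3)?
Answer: -1368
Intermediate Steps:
Z(v, U) = -3/2 (Z(v, U) = -3 + (-1*(-3))/2 = -3 + (½)*3 = -3 + 3/2 = -3/2)
912*Z((-3 + 2) + 2, -5) = 912*(-3/2) = -1368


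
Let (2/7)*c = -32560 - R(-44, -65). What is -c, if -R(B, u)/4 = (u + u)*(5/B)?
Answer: 1251285/11 ≈ 1.1375e+5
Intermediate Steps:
R(B, u) = -40*u/B (R(B, u) = -4*(u + u)*5/B = -4*2*u*5/B = -40*u/B)
c = -1251285/11 (c = 7*(-32560 - (-40)*(-65)/(-44))/2 = 7*(-32560 - (-40)*(-65)*(-1)/44)/2 = 7*(-32560 - 1*(-650/11))/2 = 7*(-32560 + 650/11)/2 = (7/2)*(-357510/11) = -1251285/11 ≈ -1.1375e+5)
-c = -1*(-1251285/11) = 1251285/11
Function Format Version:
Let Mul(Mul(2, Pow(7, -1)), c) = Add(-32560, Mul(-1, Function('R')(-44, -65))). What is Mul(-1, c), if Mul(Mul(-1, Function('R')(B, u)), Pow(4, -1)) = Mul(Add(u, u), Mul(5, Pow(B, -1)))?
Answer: Rational(1251285, 11) ≈ 1.1375e+5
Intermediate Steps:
Function('R')(B, u) = Mul(-40, u, Pow(B, -1)) (Function('R')(B, u) = Mul(-4, Mul(Add(u, u), Mul(5, Pow(B, -1)))) = Mul(-4, Mul(Mul(2, u), Mul(5, Pow(B, -1)))) = Mul(-4, Mul(10, u, Pow(B, -1))) = Mul(-40, u, Pow(B, -1)))
c = Rational(-1251285, 11) (c = Mul(Rational(7, 2), Add(-32560, Mul(-1, Mul(-40, -65, Pow(-44, -1))))) = Mul(Rational(7, 2), Add(-32560, Mul(-1, Mul(-40, -65, Rational(-1, 44))))) = Mul(Rational(7, 2), Add(-32560, Mul(-1, Rational(-650, 11)))) = Mul(Rational(7, 2), Add(-32560, Rational(650, 11))) = Mul(Rational(7, 2), Rational(-357510, 11)) = Rational(-1251285, 11) ≈ -1.1375e+5)
Mul(-1, c) = Mul(-1, Rational(-1251285, 11)) = Rational(1251285, 11)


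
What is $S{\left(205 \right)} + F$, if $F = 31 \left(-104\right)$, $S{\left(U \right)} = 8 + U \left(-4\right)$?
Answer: $-4036$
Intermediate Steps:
$S{\left(U \right)} = 8 - 4 U$
$F = -3224$
$S{\left(205 \right)} + F = \left(8 - 820\right) - 3224 = -812 - 3224 = -4036$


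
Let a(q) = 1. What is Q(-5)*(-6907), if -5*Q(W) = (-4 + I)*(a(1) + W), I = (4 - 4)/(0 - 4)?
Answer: 110512/5 ≈ 22102.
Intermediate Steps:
I = 0 (I = 0/(-4) = 0*(-¼) = 0)
Q(W) = ⅘ + 4*W/5 (Q(W) = -(-4 + 0)*(1 + W)/5 = -(-4)*(1 + W)/5 = -(-4 - 4*W)/5 = ⅘ + 4*W/5)
Q(-5)*(-6907) = (⅘ + (⅘)*(-5))*(-6907) = (⅘ - 4)*(-6907) = -16/5*(-6907) = 110512/5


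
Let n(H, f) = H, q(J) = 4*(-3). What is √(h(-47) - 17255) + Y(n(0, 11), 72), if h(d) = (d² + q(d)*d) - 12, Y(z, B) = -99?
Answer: -99 + I*√14494 ≈ -99.0 + 120.39*I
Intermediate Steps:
q(J) = -12
h(d) = -12 + d² - 12*d (h(d) = (d² - 12*d) - 12 = -12 + d² - 12*d)
√(h(-47) - 17255) + Y(n(0, 11), 72) = √((-12 + (-47)² - 12*(-47)) - 17255) - 99 = √((-12 + 2209 + 564) - 17255) - 99 = √(2761 - 17255) - 99 = √(-14494) - 99 = I*√14494 - 99 = -99 + I*√14494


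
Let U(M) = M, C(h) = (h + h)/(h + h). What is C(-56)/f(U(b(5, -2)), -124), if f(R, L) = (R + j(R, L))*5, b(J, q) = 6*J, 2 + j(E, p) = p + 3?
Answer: -1/465 ≈ -0.0021505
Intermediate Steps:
j(E, p) = 1 + p (j(E, p) = -2 + (p + 3) = -2 + (3 + p) = 1 + p)
C(h) = 1 (C(h) = (2*h)/((2*h)) = (2*h)*(1/(2*h)) = 1)
f(R, L) = 5 + 5*L + 5*R (f(R, L) = (R + (1 + L))*5 = (1 + L + R)*5 = 5 + 5*L + 5*R)
C(-56)/f(U(b(5, -2)), -124) = 1/(5 + 5*(-124) + 5*(6*5)) = 1/(5 - 620 + 5*30) = 1/(5 - 620 + 150) = 1/(-465) = 1*(-1/465) = -1/465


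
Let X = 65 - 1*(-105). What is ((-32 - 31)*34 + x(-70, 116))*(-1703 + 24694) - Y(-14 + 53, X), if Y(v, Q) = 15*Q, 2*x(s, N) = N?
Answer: -47915794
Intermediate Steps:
x(s, N) = N/2
X = 170 (X = 65 + 105 = 170)
((-32 - 31)*34 + x(-70, 116))*(-1703 + 24694) - Y(-14 + 53, X) = ((-32 - 31)*34 + (1/2)*116)*(-1703 + 24694) - 15*170 = (-63*34 + 58)*22991 - 1*2550 = (-2142 + 58)*22991 - 2550 = -2084*22991 - 2550 = -47913244 - 2550 = -47915794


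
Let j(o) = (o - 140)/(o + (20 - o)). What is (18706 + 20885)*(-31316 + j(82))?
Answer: -12399465699/10 ≈ -1.2399e+9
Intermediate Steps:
j(o) = -7 + o/20 (j(o) = (-140 + o)/20 = (-140 + o)*(1/20) = -7 + o/20)
(18706 + 20885)*(-31316 + j(82)) = (18706 + 20885)*(-31316 + (-7 + (1/20)*82)) = 39591*(-31316 + (-7 + 41/10)) = 39591*(-31316 - 29/10) = 39591*(-313189/10) = -12399465699/10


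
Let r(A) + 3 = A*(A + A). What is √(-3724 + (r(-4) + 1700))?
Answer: I*√1995 ≈ 44.665*I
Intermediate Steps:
r(A) = -3 + 2*A² (r(A) = -3 + A*(A + A) = -3 + A*(2*A) = -3 + 2*A²)
√(-3724 + (r(-4) + 1700)) = √(-3724 + ((-3 + 2*(-4)²) + 1700)) = √(-3724 + ((-3 + 2*16) + 1700)) = √(-3724 + ((-3 + 32) + 1700)) = √(-3724 + (29 + 1700)) = √(-3724 + 1729) = √(-1995) = I*√1995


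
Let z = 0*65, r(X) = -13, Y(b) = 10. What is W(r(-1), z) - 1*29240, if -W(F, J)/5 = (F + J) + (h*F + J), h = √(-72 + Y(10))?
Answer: -29175 + 65*I*√62 ≈ -29175.0 + 511.81*I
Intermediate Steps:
h = I*√62 (h = √(-72 + 10) = √(-62) = I*√62 ≈ 7.874*I)
z = 0
W(F, J) = -10*J - 5*F - 5*I*F*√62 (W(F, J) = -5*((F + J) + ((I*√62)*F + J)) = -5*((F + J) + (I*F*√62 + J)) = -5*((F + J) + (J + I*F*√62)) = -5*(F + 2*J + I*F*√62) = -10*J - 5*F - 5*I*F*√62)
W(r(-1), z) - 1*29240 = (-10*0 - 5*(-13) - 5*I*(-13)*√62) - 1*29240 = (0 + 65 + 65*I*√62) - 29240 = (65 + 65*I*√62) - 29240 = -29175 + 65*I*√62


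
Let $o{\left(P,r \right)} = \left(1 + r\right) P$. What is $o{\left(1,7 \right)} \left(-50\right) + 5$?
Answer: $-395$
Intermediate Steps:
$o{\left(P,r \right)} = P \left(1 + r\right)$
$o{\left(1,7 \right)} \left(-50\right) + 5 = 1 \left(1 + 7\right) \left(-50\right) + 5 = 1 \cdot 8 \left(-50\right) + 5 = 8 \left(-50\right) + 5 = -400 + 5 = -395$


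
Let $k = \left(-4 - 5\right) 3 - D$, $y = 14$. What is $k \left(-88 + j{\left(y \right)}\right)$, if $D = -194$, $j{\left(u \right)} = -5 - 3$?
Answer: $-16032$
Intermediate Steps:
$j{\left(u \right)} = -8$ ($j{\left(u \right)} = -5 - 3 = -8$)
$k = 167$ ($k = \left(-4 - 5\right) 3 - -194 = \left(-9\right) 3 + 194 = -27 + 194 = 167$)
$k \left(-88 + j{\left(y \right)}\right) = 167 \left(-88 - 8\right) = 167 \left(-96\right) = -16032$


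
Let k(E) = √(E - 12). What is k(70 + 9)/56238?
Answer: √67/56238 ≈ 0.00014555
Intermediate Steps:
k(E) = √(-12 + E)
k(70 + 9)/56238 = √(-12 + (70 + 9))/56238 = √(-12 + 79)*(1/56238) = √67*(1/56238) = √67/56238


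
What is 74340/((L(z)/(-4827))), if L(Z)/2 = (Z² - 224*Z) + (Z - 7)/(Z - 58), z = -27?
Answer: -128156850/4841 ≈ -26473.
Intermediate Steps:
L(Z) = -448*Z + 2*Z² + 2*(-7 + Z)/(-58 + Z) (L(Z) = 2*((Z² - 224*Z) + (Z - 7)/(Z - 58)) = 2*((Z² - 224*Z) + (-7 + Z)/(-58 + Z)) = 2*(Z² - 224*Z + (-7 + Z)/(-58 + Z)) = -448*Z + 2*Z² + 2*(-7 + Z)/(-58 + Z))
74340/((L(z)/(-4827))) = 74340/(((2*(-7 + (-27)³ - 282*(-27)² + 12993*(-27))/(-58 - 27))/(-4827))) = 74340/(((2*(-7 - 19683 - 282*729 - 350811)/(-85))*(-1/4827))) = 74340/(((2*(-1/85)*(-7 - 19683 - 205578 - 350811))*(-1/4827))) = 74340/(((2*(-1/85)*(-576079))*(-1/4827))) = 74340/(((67774/5)*(-1/4827))) = 74340/(-67774/24135) = 74340*(-24135/67774) = -128156850/4841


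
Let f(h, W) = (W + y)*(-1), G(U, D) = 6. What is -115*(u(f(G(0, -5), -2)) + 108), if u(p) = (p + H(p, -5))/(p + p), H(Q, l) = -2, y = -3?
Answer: -24909/2 ≈ -12455.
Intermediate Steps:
f(h, W) = 3 - W (f(h, W) = (W - 3)*(-1) = (-3 + W)*(-1) = 3 - W)
u(p) = (-2 + p)/(2*p) (u(p) = (p - 2)/(p + p) = (-2 + p)/((2*p)) = (-2 + p)*(1/(2*p)) = (-2 + p)/(2*p))
-115*(u(f(G(0, -5), -2)) + 108) = -115*((-2 + (3 - 1*(-2)))/(2*(3 - 1*(-2))) + 108) = -115*((-2 + (3 + 2))/(2*(3 + 2)) + 108) = -115*((½)*(-2 + 5)/5 + 108) = -115*((½)*(⅕)*3 + 108) = -115*(3/10 + 108) = -115*1083/10 = -24909/2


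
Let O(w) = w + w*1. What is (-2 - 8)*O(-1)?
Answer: 20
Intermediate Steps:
O(w) = 2*w (O(w) = w + w = 2*w)
(-2 - 8)*O(-1) = (-2 - 8)*(2*(-1)) = -10*(-2) = 20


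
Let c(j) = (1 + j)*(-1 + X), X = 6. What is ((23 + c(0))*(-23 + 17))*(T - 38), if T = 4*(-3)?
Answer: 8400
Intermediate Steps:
T = -12
c(j) = 5 + 5*j (c(j) = (1 + j)*(-1 + 6) = (1 + j)*5 = 5 + 5*j)
((23 + c(0))*(-23 + 17))*(T - 38) = ((23 + (5 + 5*0))*(-23 + 17))*(-12 - 38) = ((23 + (5 + 0))*(-6))*(-50) = ((23 + 5)*(-6))*(-50) = (28*(-6))*(-50) = -168*(-50) = 8400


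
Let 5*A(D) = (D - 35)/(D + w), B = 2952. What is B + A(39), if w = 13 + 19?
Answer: 1047964/355 ≈ 2952.0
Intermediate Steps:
w = 32
A(D) = (-35 + D)/(5*(32 + D)) (A(D) = ((D - 35)/(D + 32))/5 = ((-35 + D)/(32 + D))/5 = (-35 + D)/(5*(32 + D)))
B + A(39) = 2952 + (-35 + 39)/(5*(32 + 39)) = 2952 + (⅕)*4/71 = 2952 + (⅕)*(1/71)*4 = 2952 + 4/355 = 1047964/355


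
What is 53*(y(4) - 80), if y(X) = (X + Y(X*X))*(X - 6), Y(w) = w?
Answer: -6360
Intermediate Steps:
y(X) = (-6 + X)*(X + X²) (y(X) = (X + X*X)*(X - 6) = (X + X²)*(-6 + X) = (-6 + X)*(X + X²))
53*(y(4) - 80) = 53*(4*(-6 + 4² - 5*4) - 80) = 53*(4*(-6 + 16 - 20) - 80) = 53*(4*(-10) - 80) = 53*(-40 - 80) = 53*(-120) = -6360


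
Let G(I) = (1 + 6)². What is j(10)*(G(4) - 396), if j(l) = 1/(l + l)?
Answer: -347/20 ≈ -17.350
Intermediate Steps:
j(l) = 1/(2*l)
G(I) = 49 (G(I) = 7² = 49)
j(10)*(G(4) - 396) = ((½)/10)*(49 - 396) = ((½)*(⅒))*(-347) = (1/20)*(-347) = -347/20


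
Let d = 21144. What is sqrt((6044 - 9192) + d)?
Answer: 2*sqrt(4499) ≈ 134.15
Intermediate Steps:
sqrt((6044 - 9192) + d) = sqrt((6044 - 9192) + 21144) = sqrt(-3148 + 21144) = sqrt(17996) = 2*sqrt(4499)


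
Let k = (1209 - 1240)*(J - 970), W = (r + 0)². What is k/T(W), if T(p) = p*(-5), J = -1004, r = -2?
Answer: -30597/10 ≈ -3059.7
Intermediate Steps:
W = 4 (W = (-2 + 0)² = (-2)² = 4)
T(p) = -5*p
k = 61194 (k = (1209 - 1240)*(-1004 - 970) = -31*(-1974) = 61194)
k/T(W) = 61194/(-5*4) = 61194/(-20) = -1/20*61194 = -30597/10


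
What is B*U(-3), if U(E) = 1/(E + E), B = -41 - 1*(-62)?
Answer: -7/2 ≈ -3.5000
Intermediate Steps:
B = 21 (B = -41 + 62 = 21)
U(E) = 1/(2*E)
B*U(-3) = 21*((½)/(-3)) = 21*((½)*(-⅓)) = 21*(-⅙) = -7/2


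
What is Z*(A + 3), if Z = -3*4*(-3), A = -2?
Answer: 36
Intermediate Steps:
Z = 36 (Z = -12*(-3) = 36)
Z*(A + 3) = 36*(-2 + 3) = 36*1 = 36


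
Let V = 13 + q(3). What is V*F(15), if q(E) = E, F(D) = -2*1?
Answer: -32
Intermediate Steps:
F(D) = -2
V = 16 (V = 13 + 3 = 16)
V*F(15) = 16*(-2) = -32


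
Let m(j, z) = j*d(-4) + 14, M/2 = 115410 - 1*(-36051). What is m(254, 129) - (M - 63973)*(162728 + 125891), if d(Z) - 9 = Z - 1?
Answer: -68965220401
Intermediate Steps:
d(Z) = 8 + Z (d(Z) = 9 + (Z - 1) = 9 + (-1 + Z) = 8 + Z)
M = 302922 (M = 2*(115410 - 1*(-36051)) = 2*(115410 + 36051) = 2*151461 = 302922)
m(j, z) = 14 + 4*j (m(j, z) = j*(8 - 4) + 14 = j*4 + 14 = 4*j + 14 = 14 + 4*j)
m(254, 129) - (M - 63973)*(162728 + 125891) = (14 + 4*254) - (302922 - 63973)*(162728 + 125891) = (14 + 1016) - 238949*288619 = 1030 - 1*68965221431 = 1030 - 68965221431 = -68965220401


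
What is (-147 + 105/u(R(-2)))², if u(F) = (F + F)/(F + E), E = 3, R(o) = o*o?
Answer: 194481/64 ≈ 3038.8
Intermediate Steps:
R(o) = o²
u(F) = 2*F/(3 + F) (u(F) = (F + F)/(F + 3) = (2*F)/(3 + F) = 2*F/(3 + F))
(-147 + 105/u(R(-2)))² = (-147 + 105/((2*(-2)²/(3 + (-2)²))))² = (-147 + 105/((2*4/(3 + 4))))² = (-147 + 105/((2*4/7)))² = (-147 + 105/((2*4*(⅐))))² = (-147 + 105/(8/7))² = (-147 + 105*(7/8))² = (-147 + 735/8)² = (-441/8)² = 194481/64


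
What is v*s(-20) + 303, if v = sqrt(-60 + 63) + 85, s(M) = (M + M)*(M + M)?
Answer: 136303 + 1600*sqrt(3) ≈ 1.3907e+5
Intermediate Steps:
s(M) = 4*M**2 (s(M) = (2*M)*(2*M) = 4*M**2)
v = 85 + sqrt(3) (v = sqrt(3) + 85 = 85 + sqrt(3) ≈ 86.732)
v*s(-20) + 303 = (85 + sqrt(3))*(4*(-20)**2) + 303 = (85 + sqrt(3))*(4*400) + 303 = (85 + sqrt(3))*1600 + 303 = (136000 + 1600*sqrt(3)) + 303 = 136303 + 1600*sqrt(3)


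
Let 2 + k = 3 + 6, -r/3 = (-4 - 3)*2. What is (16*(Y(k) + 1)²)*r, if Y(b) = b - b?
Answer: 672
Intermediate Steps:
r = 42 (r = -3*(-4 - 3)*2 = -(-21)*2 = -3*(-14) = 42)
k = 7 (k = -2 + (3 + 6) = -2 + 9 = 7)
Y(b) = 0
(16*(Y(k) + 1)²)*r = (16*(0 + 1)²)*42 = (16*1²)*42 = (16*1)*42 = 16*42 = 672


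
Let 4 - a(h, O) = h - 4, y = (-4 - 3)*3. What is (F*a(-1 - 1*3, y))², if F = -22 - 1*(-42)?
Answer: 57600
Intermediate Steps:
y = -21 (y = -7*3 = -21)
a(h, O) = 8 - h (a(h, O) = 4 - (h - 4) = 4 - (-4 + h) = 4 + (4 - h) = 8 - h)
F = 20 (F = -22 + 42 = 20)
(F*a(-1 - 1*3, y))² = (20*(8 - (-1 - 1*3)))² = (20*(8 - (-1 - 3)))² = (20*(8 - 1*(-4)))² = (20*(8 + 4))² = (20*12)² = 240² = 57600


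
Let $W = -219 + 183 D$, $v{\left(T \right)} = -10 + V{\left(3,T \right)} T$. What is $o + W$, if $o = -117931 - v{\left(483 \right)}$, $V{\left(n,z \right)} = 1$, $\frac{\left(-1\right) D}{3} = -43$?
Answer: $-95016$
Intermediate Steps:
$D = 129$ ($D = \left(-3\right) \left(-43\right) = 129$)
$v{\left(T \right)} = -10 + T$ ($v{\left(T \right)} = -10 + 1 T = -10 + T$)
$W = 23388$ ($W = -219 + 183 \cdot 129 = -219 + 23607 = 23388$)
$o = -118404$ ($o = -117931 - \left(-10 + 483\right) = -117931 - 473 = -118404$)
$o + W = -118404 + 23388 = -95016$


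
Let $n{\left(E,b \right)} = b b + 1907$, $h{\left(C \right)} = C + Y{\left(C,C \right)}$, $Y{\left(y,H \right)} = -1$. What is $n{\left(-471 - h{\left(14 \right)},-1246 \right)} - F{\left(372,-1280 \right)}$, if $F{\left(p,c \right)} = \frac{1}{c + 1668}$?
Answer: $\frac{603116123}{388} \approx 1.5544 \cdot 10^{6}$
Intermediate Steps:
$F{\left(p,c \right)} = \frac{1}{1668 + c}$
$h{\left(C \right)} = -1 + C$ ($h{\left(C \right)} = C - 1 = -1 + C$)
$n{\left(E,b \right)} = 1907 + b^{2}$ ($n{\left(E,b \right)} = b^{2} + 1907 = 1907 + b^{2}$)
$n{\left(-471 - h{\left(14 \right)},-1246 \right)} - F{\left(372,-1280 \right)} = \left(1907 + \left(-1246\right)^{2}\right) - \frac{1}{1668 - 1280} = \left(1907 + 1552516\right) - \frac{1}{388} = 1554423 - \frac{1}{388} = \frac{603116123}{388}$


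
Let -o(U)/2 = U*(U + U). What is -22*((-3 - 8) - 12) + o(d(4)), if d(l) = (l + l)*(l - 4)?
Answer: 506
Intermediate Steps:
d(l) = 2*l*(-4 + l) (d(l) = (2*l)*(-4 + l) = 2*l*(-4 + l))
o(U) = -4*U² (o(U) = -2*U*(U + U) = -2*U*2*U = -4*U²)
-22*((-3 - 8) - 12) + o(d(4)) = -22*((-3 - 8) - 12) - 4*64*(-4 + 4)² = -22*(-11 - 12) - 4*(2*4*0)² = -22*(-23) - 4*0² = 506 - 4*0 = 506 + 0 = 506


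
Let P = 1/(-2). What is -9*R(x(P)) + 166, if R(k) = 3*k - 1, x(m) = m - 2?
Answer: 485/2 ≈ 242.50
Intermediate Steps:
P = -1/2 ≈ -0.50000
x(m) = -2 + m
R(k) = -1 + 3*k
-9*R(x(P)) + 166 = -9*(-1 + 3*(-2 - 1/2)) + 166 = -9*(-1 + 3*(-5/2)) + 166 = -9*(-1 - 15/2) + 166 = -9*(-17/2) + 166 = 153/2 + 166 = 485/2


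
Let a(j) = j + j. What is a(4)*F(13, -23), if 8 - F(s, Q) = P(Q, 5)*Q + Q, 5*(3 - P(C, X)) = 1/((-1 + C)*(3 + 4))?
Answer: 84023/105 ≈ 800.22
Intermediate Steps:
a(j) = 2*j
P(C, X) = 3 - 1/(5*(-7 + 7*C)) (P(C, X) = 3 - 1/((-1 + C)*(3 + 4))/5 = 3 - 1/(7*(-1 + C))/5 = 3 - 1/(5*(-7 + 7*C)))
F(s, Q) = 8 - Q - Q*(-106 + 105*Q)/(35*(-1 + Q)) (F(s, Q) = 8 - (((-106 + 105*Q)/(35*(-1 + Q)))*Q + Q) = 8 - (Q*(-106 + 105*Q)/(35*(-1 + Q)) + Q) = 8 - (Q + Q*(-106 + 105*Q)/(35*(-1 + Q))) = 8 + (-Q - Q*(-106 + 105*Q)/(35*(-1 + Q))) = 8 - Q - Q*(-106 + 105*Q)/(35*(-1 + Q)))
a(4)*F(13, -23) = (2*4)*((-280 - 140*(-23)² + 421*(-23))/(35*(-1 - 23))) = 8*((1/35)*(-280 - 140*529 - 9683)/(-24)) = 8*((1/35)*(-1/24)*(-280 - 74060 - 9683)) = 8*((1/35)*(-1/24)*(-84023)) = 8*(84023/840) = 84023/105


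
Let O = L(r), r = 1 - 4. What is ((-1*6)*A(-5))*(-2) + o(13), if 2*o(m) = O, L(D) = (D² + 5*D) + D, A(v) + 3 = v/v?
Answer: -57/2 ≈ -28.500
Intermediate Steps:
r = -3
A(v) = -2 (A(v) = -3 + v/v = -3 + 1 = -2)
L(D) = D² + 6*D
O = -9 (O = -3*(6 - 3) = -3*3 = -9)
o(m) = -9/2 (o(m) = (½)*(-9) = -9/2)
((-1*6)*A(-5))*(-2) + o(13) = (-1*6*(-2))*(-2) - 9/2 = -6*(-2)*(-2) - 9/2 = 12*(-2) - 9/2 = -24 - 9/2 = -57/2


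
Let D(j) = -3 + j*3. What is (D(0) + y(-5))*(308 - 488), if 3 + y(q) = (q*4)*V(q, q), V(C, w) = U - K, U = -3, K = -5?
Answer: 8280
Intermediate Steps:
D(j) = -3 + 3*j
V(C, w) = 2 (V(C, w) = -3 - 1*(-5) = -3 + 5 = 2)
y(q) = -3 + 8*q (y(q) = -3 + (q*4)*2 = -3 + (4*q)*2 = -3 + 8*q)
(D(0) + y(-5))*(308 - 488) = ((-3 + 3*0) + (-3 + 8*(-5)))*(308 - 488) = ((-3 + 0) + (-3 - 40))*(-180) = (-3 - 43)*(-180) = -46*(-180) = 8280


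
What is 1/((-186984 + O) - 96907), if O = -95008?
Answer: -1/378899 ≈ -2.6392e-6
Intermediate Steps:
1/((-186984 + O) - 96907) = 1/((-186984 - 95008) - 96907) = 1/(-281992 - 96907) = 1/(-378899) = -1/378899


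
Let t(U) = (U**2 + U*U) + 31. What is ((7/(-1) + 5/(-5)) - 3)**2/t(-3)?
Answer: 121/49 ≈ 2.4694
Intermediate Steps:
t(U) = 31 + 2*U**2 (t(U) = (U**2 + U**2) + 31 = 2*U**2 + 31 = 31 + 2*U**2)
((7/(-1) + 5/(-5)) - 3)**2/t(-3) = ((7/(-1) + 5/(-5)) - 3)**2/(31 + 2*(-3)**2) = ((7*(-1) + 5*(-1/5)) - 3)**2/(31 + 2*9) = ((-7 - 1) - 3)**2/(31 + 18) = (-8 - 3)**2/49 = (-11)**2*(1/49) = 121*(1/49) = 121/49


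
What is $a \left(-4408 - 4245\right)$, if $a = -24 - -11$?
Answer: $112489$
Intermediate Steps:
$a = -13$ ($a = -24 + 11 = -13$)
$a \left(-4408 - 4245\right) = - 13 \left(-4408 - 4245\right) = \left(-13\right) \left(-8653\right) = 112489$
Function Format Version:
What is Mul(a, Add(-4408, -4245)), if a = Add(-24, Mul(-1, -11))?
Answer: 112489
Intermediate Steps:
a = -13 (a = Add(-24, 11) = -13)
Mul(a, Add(-4408, -4245)) = Mul(-13, Add(-4408, -4245)) = Mul(-13, -8653) = 112489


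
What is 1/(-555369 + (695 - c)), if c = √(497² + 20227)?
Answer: -277337/153831489520 + √66809/153831489520 ≈ -1.8012e-6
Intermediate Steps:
c = 2*√66809 (c = √(247009 + 20227) = √267236 = 2*√66809 ≈ 516.95)
1/(-555369 + (695 - c)) = 1/(-555369 + (695 - 2*√66809)) = 1/(-554674 - 2*√66809)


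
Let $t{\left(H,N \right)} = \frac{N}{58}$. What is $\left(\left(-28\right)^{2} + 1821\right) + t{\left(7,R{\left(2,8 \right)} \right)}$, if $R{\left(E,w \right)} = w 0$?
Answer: $2605$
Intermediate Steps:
$R{\left(E,w \right)} = 0$
$t{\left(H,N \right)} = \frac{N}{58}$ ($t{\left(H,N \right)} = N \frac{1}{58} = \frac{N}{58}$)
$\left(\left(-28\right)^{2} + 1821\right) + t{\left(7,R{\left(2,8 \right)} \right)} = \left(\left(-28\right)^{2} + 1821\right) + \frac{1}{58} \cdot 0 = \left(784 + 1821\right) + 0 = 2605 + 0 = 2605$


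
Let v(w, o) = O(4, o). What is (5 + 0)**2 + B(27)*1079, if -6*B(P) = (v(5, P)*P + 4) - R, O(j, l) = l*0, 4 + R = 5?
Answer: -1029/2 ≈ -514.50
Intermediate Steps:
R = 1 (R = -4 + 5 = 1)
O(j, l) = 0
v(w, o) = 0
B(P) = -1/2 (B(P) = -((0*P + 4) - 1*1)/6 = -((0 + 4) - 1)/6 = -(4 - 1)/6 = -1/6*3 = -1/2)
(5 + 0)**2 + B(27)*1079 = (5 + 0)**2 - 1/2*1079 = 5**2 - 1079/2 = 25 - 1079/2 = -1029/2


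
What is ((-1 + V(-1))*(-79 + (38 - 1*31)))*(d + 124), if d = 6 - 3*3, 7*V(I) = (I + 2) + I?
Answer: 8712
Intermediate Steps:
V(I) = 2/7 + 2*I/7 (V(I) = ((I + 2) + I)/7 = ((2 + I) + I)/7 = (2 + 2*I)/7 = 2/7 + 2*I/7)
d = -3 (d = 6 - 9 = -3)
((-1 + V(-1))*(-79 + (38 - 1*31)))*(d + 124) = ((-1 + (2/7 + (2/7)*(-1)))*(-79 + (38 - 1*31)))*(-3 + 124) = ((-1 + (2/7 - 2/7))*(-79 + (38 - 31)))*121 = ((-1 + 0)*(-79 + 7))*121 = -1*(-72)*121 = 72*121 = 8712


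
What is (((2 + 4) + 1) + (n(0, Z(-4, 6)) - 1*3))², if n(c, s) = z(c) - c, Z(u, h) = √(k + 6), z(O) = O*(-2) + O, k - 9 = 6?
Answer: 16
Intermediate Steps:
k = 15 (k = 9 + 6 = 15)
z(O) = -O (z(O) = -2*O + O = -O)
Z(u, h) = √21 (Z(u, h) = √(15 + 6) = √21)
n(c, s) = -2*c (n(c, s) = -c - c = -2*c)
(((2 + 4) + 1) + (n(0, Z(-4, 6)) - 1*3))² = (((2 + 4) + 1) + (-2*0 - 1*3))² = ((6 + 1) + (0 - 3))² = (7 - 3)² = 4² = 16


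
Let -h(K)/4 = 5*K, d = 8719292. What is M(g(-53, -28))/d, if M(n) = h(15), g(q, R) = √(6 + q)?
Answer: -75/2179823 ≈ -3.4406e-5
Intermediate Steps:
h(K) = -20*K
M(n) = -300 (M(n) = -20*15 = -300)
M(g(-53, -28))/d = -300/8719292 = -300*1/8719292 = -75/2179823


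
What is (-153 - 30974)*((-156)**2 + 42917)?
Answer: -2093384131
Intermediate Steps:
(-153 - 30974)*((-156)**2 + 42917) = -31127*(24336 + 42917) = -31127*67253 = -2093384131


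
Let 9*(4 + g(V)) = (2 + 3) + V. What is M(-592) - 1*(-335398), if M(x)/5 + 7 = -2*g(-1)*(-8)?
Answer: 3015707/9 ≈ 3.3508e+5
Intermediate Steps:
g(V) = -31/9 + V/9 (g(V) = -4 + ((2 + 3) + V)/9 = -4 + (5 + V)/9 = -4 + (5/9 + V/9) = -31/9 + V/9)
M(x) = -2875/9 (M(x) = -35 + 5*(-2*(-31/9 + (1/9)*(-1))*(-8)) = -35 + 5*(-2*(-31/9 - 1/9)*(-8)) = -35 + 5*(-2*(-32/9)*(-8)) = -35 + 5*((64/9)*(-8)) = -35 + 5*(-512/9) = -35 - 2560/9 = -2875/9)
M(-592) - 1*(-335398) = -2875/9 - 1*(-335398) = -2875/9 + 335398 = 3015707/9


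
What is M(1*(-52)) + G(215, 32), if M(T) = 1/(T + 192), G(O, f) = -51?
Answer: -7139/140 ≈ -50.993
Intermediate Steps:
M(T) = 1/(192 + T)
M(1*(-52)) + G(215, 32) = 1/(192 + 1*(-52)) - 51 = 1/(192 - 52) - 51 = 1/140 - 51 = -7139/140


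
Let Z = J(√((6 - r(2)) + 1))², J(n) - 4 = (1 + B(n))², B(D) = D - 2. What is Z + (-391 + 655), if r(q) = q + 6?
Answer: 276 - 16*I ≈ 276.0 - 16.0*I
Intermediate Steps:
r(q) = 6 + q
B(D) = -2 + D
J(n) = 4 + (-1 + n)² (J(n) = 4 + (1 + (-2 + n))² = 4 + (-1 + n)²)
Z = (4 + (-1 + I)²)² (Z = (4 + (-1 + √((6 - (6 + 2)) + 1))²)² = (4 + (-1 + √((6 - 1*8) + 1))²)² = (4 + (-1 + √((6 - 8) + 1))²)² = (4 + (-1 + √(-2 + 1))²)² = (4 + (-1 + √(-1))²)² = (4 + (-1 + I)²)² ≈ 12.0 - 16.0*I)
Z + (-391 + 655) = (12 - 16*I) + (-391 + 655) = (12 - 16*I) + 264 = 276 - 16*I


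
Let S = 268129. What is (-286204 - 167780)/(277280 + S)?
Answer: -151328/181803 ≈ -0.83237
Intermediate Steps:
(-286204 - 167780)/(277280 + S) = (-286204 - 167780)/(277280 + 268129) = -453984/545409 = -453984*1/545409 = -151328/181803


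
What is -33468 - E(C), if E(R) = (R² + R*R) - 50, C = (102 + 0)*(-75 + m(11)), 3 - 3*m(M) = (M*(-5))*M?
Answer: -339178386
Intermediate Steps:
m(M) = 1 + 5*M²/3 (m(M) = 1 - M*(-5)*M/3 = 1 - (-5*M)*M/3 = 1 - (-5)*M²/3 = 1 + 5*M²/3)
C = 13022 (C = (102 + 0)*(-75 + (1 + (5/3)*11²)) = 102*(-75 + (1 + (5/3)*121)) = 102*(-75 + (1 + 605/3)) = 102*(-75 + 608/3) = 102*(383/3) = 13022)
E(R) = -50 + 2*R² (E(R) = (R² + R²) - 50 = 2*R² - 50 = -50 + 2*R²)
-33468 - E(C) = -33468 - (-50 + 2*13022²) = -33468 - (-50 + 2*169572484) = -33468 - (-50 + 339144968) = -33468 - 1*339144918 = -33468 - 339144918 = -339178386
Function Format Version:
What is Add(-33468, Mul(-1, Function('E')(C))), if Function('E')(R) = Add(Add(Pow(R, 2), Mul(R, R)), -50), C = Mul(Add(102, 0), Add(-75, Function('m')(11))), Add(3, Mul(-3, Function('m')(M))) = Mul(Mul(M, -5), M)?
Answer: -339178386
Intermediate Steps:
Function('m')(M) = Add(1, Mul(Rational(5, 3), Pow(M, 2))) (Function('m')(M) = Add(1, Mul(Rational(-1, 3), Mul(Mul(M, -5), M))) = Add(1, Mul(Rational(-1, 3), Mul(Mul(-5, M), M))) = Add(1, Mul(Rational(-1, 3), Mul(-5, Pow(M, 2)))) = Add(1, Mul(Rational(5, 3), Pow(M, 2))))
C = 13022 (C = Mul(Add(102, 0), Add(-75, Add(1, Mul(Rational(5, 3), Pow(11, 2))))) = Mul(102, Add(-75, Add(1, Mul(Rational(5, 3), 121)))) = Mul(102, Add(-75, Add(1, Rational(605, 3)))) = Mul(102, Add(-75, Rational(608, 3))) = Mul(102, Rational(383, 3)) = 13022)
Function('E')(R) = Add(-50, Mul(2, Pow(R, 2))) (Function('E')(R) = Add(Add(Pow(R, 2), Pow(R, 2)), -50) = Add(Mul(2, Pow(R, 2)), -50) = Add(-50, Mul(2, Pow(R, 2))))
Add(-33468, Mul(-1, Function('E')(C))) = Add(-33468, Mul(-1, Add(-50, Mul(2, Pow(13022, 2))))) = Add(-33468, Mul(-1, Add(-50, Mul(2, 169572484)))) = Add(-33468, Mul(-1, Add(-50, 339144968))) = Add(-33468, Mul(-1, 339144918)) = Add(-33468, -339144918) = -339178386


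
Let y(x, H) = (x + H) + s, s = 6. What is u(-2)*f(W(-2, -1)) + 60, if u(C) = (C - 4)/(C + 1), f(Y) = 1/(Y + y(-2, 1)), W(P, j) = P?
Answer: 62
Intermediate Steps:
y(x, H) = 6 + H + x (y(x, H) = (x + H) + 6 = (H + x) + 6 = 6 + H + x)
f(Y) = 1/(5 + Y) (f(Y) = 1/(Y + (6 + 1 - 2)) = 1/(Y + 5) = 1/(5 + Y))
u(C) = (-4 + C)/(1 + C)
u(-2)*f(W(-2, -1)) + 60 = ((-4 - 2)/(1 - 2))/(5 - 2) + 60 = (-6/(-1))/3 + 60 = -1*(-6)*(1/3) + 60 = 6*(1/3) + 60 = 2 + 60 = 62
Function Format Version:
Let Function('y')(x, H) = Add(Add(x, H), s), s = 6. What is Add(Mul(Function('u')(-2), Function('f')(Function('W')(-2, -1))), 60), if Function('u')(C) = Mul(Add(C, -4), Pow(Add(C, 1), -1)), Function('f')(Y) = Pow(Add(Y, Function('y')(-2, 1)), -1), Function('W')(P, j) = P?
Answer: 62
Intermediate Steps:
Function('y')(x, H) = Add(6, H, x) (Function('y')(x, H) = Add(Add(x, H), 6) = Add(Add(H, x), 6) = Add(6, H, x))
Function('f')(Y) = Pow(Add(5, Y), -1) (Function('f')(Y) = Pow(Add(Y, Add(6, 1, -2)), -1) = Pow(Add(Y, 5), -1) = Pow(Add(5, Y), -1))
Function('u')(C) = Mul(Pow(Add(1, C), -1), Add(-4, C)) (Function('u')(C) = Mul(Add(-4, C), Pow(Add(1, C), -1)) = Mul(Pow(Add(1, C), -1), Add(-4, C)))
Add(Mul(Function('u')(-2), Function('f')(Function('W')(-2, -1))), 60) = Add(Mul(Mul(Pow(Add(1, -2), -1), Add(-4, -2)), Pow(Add(5, -2), -1)), 60) = Add(Mul(Mul(Pow(-1, -1), -6), Pow(3, -1)), 60) = Add(Mul(Mul(-1, -6), Rational(1, 3)), 60) = Add(Mul(6, Rational(1, 3)), 60) = Add(2, 60) = 62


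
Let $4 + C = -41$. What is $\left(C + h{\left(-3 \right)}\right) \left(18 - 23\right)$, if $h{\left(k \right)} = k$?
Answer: $240$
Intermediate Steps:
$C = -45$ ($C = -4 - 41 = -45$)
$\left(C + h{\left(-3 \right)}\right) \left(18 - 23\right) = \left(-45 - 3\right) \left(18 - 23\right) = - 48 \left(18 - 23\right) = \left(-48\right) \left(-5\right) = 240$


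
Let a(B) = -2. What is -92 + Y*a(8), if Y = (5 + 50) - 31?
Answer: -140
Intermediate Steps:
Y = 24 (Y = 55 - 31 = 24)
-92 + Y*a(8) = -92 + 24*(-2) = -92 - 48 = -140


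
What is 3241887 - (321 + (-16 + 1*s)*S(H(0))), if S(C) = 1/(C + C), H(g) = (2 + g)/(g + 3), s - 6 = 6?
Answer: 3241569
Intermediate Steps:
s = 12 (s = 6 + 6 = 12)
H(g) = (2 + g)/(3 + g)
S(C) = 1/(2*C)
3241887 - (321 + (-16 + 1*s)*S(H(0))) = 3241887 - (321 + (-16 + 1*12)*(1/(2*(((2 + 0)/(3 + 0)))))) = 3241887 - (321 + (-16 + 12)*(1/(2*((2/3))))) = 3241887 - (321 - 2/((⅓)*2)) = 3241887 - (321 - 2/⅔) = 3241887 - (321 - 2*3/2) = 3241887 - (321 - 4*¾) = 3241887 - (321 - 3) = 3241887 - 1*318 = 3241887 - 318 = 3241569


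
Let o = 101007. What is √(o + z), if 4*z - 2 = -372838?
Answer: √7798 ≈ 88.306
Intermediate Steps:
z = -93209 (z = ½ + (¼)*(-372838) = ½ - 186419/2 = -93209)
√(o + z) = √(101007 - 93209) = √7798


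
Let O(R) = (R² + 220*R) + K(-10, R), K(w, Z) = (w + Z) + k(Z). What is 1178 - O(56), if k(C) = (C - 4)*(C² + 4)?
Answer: -177604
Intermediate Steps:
k(C) = (-4 + C)*(4 + C²)
K(w, Z) = -16 + w + Z³ - 4*Z² + 5*Z (K(w, Z) = (w + Z) + (-16 + Z³ - 4*Z² + 4*Z) = (Z + w) + (-16 + Z³ - 4*Z² + 4*Z) = -16 + w + Z³ - 4*Z² + 5*Z)
O(R) = -26 + R³ - 3*R² + 225*R (O(R) = (R² + 220*R) + (-16 - 10 + R³ - 4*R² + 5*R) = (R² + 220*R) + (-26 + R³ - 4*R² + 5*R) = -26 + R³ - 3*R² + 225*R)
1178 - O(56) = 1178 - (-26 + 56³ - 3*56² + 225*56) = 1178 - (-26 + 175616 - 3*3136 + 12600) = 1178 - (-26 + 175616 - 9408 + 12600) = 1178 - 1*178782 = 1178 - 178782 = -177604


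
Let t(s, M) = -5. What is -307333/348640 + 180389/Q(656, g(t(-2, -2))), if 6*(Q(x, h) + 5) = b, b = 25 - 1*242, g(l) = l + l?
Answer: -377420837011/86114080 ≈ -4382.8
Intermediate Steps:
g(l) = 2*l
b = -217 (b = 25 - 242 = -217)
Q(x, h) = -247/6 (Q(x, h) = -5 + (⅙)*(-217) = -5 - 217/6 = -247/6)
-307333/348640 + 180389/Q(656, g(t(-2, -2))) = -307333/348640 + 180389/(-247/6) = -307333*1/348640 + 180389*(-6/247) = -307333/348640 - 1082334/247 = -377420837011/86114080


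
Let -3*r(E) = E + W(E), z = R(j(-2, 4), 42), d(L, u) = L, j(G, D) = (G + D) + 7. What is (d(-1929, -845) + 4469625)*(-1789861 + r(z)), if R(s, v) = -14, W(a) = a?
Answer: -7996513131760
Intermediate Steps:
j(G, D) = 7 + D + G (j(G, D) = (D + G) + 7 = 7 + D + G)
z = -14
r(E) = -2*E/3 (r(E) = -(E + E)/3 = -2*E/3)
(d(-1929, -845) + 4469625)*(-1789861 + r(z)) = (-1929 + 4469625)*(-1789861 - 2/3*(-14)) = 4467696*(-1789861 + 28/3) = 4467696*(-5369555/3) = -7996513131760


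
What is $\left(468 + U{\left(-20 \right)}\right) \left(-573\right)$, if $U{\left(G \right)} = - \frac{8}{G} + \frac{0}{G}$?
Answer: $- \frac{1341966}{5} \approx -2.6839 \cdot 10^{5}$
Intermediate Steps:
$U{\left(G \right)} = - \frac{8}{G}$ ($U{\left(G \right)} = - \frac{8}{G} + 0 = - \frac{8}{G}$)
$\left(468 + U{\left(-20 \right)}\right) \left(-573\right) = \left(468 - \frac{8}{-20}\right) \left(-573\right) = \left(468 - - \frac{2}{5}\right) \left(-573\right) = \left(468 + \frac{2}{5}\right) \left(-573\right) = \frac{2342}{5} \left(-573\right) = - \frac{1341966}{5}$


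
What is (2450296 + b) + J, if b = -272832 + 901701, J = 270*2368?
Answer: 3718525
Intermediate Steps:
J = 639360
b = 628869
(2450296 + b) + J = (2450296 + 628869) + 639360 = 3079165 + 639360 = 3718525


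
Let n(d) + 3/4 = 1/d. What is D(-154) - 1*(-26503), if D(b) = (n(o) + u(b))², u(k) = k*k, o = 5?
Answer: 224979628681/400 ≈ 5.6245e+8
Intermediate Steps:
n(d) = -¾ + 1/d
u(k) = k²
D(b) = (-11/20 + b²)² (D(b) = ((-¾ + 1/5) + b²)² = ((-¾ + ⅕) + b²)² = (-11/20 + b²)²)
D(-154) - 1*(-26503) = (-11 + 20*(-154)²)²/400 - 1*(-26503) = (-11 + 20*23716)²/400 + 26503 = (-11 + 474320)²/400 + 26503 = (1/400)*474309² + 26503 = (1/400)*224969027481 + 26503 = 224969027481/400 + 26503 = 224979628681/400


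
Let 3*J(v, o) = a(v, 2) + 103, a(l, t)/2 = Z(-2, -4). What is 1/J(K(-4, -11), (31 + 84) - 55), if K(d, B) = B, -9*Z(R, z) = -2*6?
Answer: 9/317 ≈ 0.028391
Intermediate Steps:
Z(R, z) = 4/3 (Z(R, z) = -(-2)*6/9 = -⅑*(-12) = 4/3)
a(l, t) = 8/3 (a(l, t) = 2*(4/3) = 8/3)
J(v, o) = 317/9 (J(v, o) = (8/3 + 103)/3 = (⅓)*(317/3) = 317/9)
1/J(K(-4, -11), (31 + 84) - 55) = 1/(317/9) = 9/317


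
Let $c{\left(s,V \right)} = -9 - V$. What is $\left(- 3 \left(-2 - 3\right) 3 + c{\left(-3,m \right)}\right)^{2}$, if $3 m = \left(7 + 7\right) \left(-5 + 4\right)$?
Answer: $\frac{14884}{9} \approx 1653.8$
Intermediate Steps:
$m = - \frac{14}{3}$ ($m = \frac{\left(7 + 7\right) \left(-5 + 4\right)}{3} = \frac{14 \left(-1\right)}{3} = \frac{1}{3} \left(-14\right) = - \frac{14}{3} \approx -4.6667$)
$\left(- 3 \left(-2 - 3\right) 3 + c{\left(-3,m \right)}\right)^{2} = \left(- 3 \left(-2 - 3\right) 3 - \frac{13}{3}\right)^{2} = \left(\left(-3\right) \left(-5\right) 3 + \left(-9 + \frac{14}{3}\right)\right)^{2} = \left(15 \cdot 3 - \frac{13}{3}\right)^{2} = \left(45 - \frac{13}{3}\right)^{2} = \left(\frac{122}{3}\right)^{2} = \frac{14884}{9}$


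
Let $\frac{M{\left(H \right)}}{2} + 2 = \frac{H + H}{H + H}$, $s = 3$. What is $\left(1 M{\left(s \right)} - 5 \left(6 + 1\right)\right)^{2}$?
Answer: $1369$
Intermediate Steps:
$M{\left(H \right)} = -2$ ($M{\left(H \right)} = -4 + 2 \frac{H + H}{H + H} = -4 + 2 \frac{2 H}{2 H} = -4 + 2 \cdot 2 H \frac{1}{2 H} = -4 + 2 \cdot 1 = -4 + 2 = -2$)
$\left(1 M{\left(s \right)} - 5 \left(6 + 1\right)\right)^{2} = \left(1 \left(-2\right) - 5 \left(6 + 1\right)\right)^{2} = \left(-2 - 35\right)^{2} = \left(-37\right)^{2} = 1369$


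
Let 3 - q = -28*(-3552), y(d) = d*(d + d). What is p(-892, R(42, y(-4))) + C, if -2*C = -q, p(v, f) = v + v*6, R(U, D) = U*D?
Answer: -111941/2 ≈ -55971.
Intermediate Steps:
y(d) = 2*d² (y(d) = d*(2*d) = 2*d²)
q = -99453 (q = 3 - (-28)*(-3552) = 3 - 1*99456 = 3 - 99456 = -99453)
R(U, D) = D*U
p(v, f) = 7*v (p(v, f) = v + 6*v = 7*v)
C = -99453/2 (C = -(-1)*(-99453)/2 = -½*99453 = -99453/2 ≈ -49727.)
p(-892, R(42, y(-4))) + C = 7*(-892) - 99453/2 = -6244 - 99453/2 = -111941/2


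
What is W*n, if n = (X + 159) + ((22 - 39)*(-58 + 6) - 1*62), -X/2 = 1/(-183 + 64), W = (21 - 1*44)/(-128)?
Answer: 2685043/15232 ≈ 176.28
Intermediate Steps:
W = 23/128 (W = (21 - 44)*(-1/128) = -23*(-1/128) = 23/128 ≈ 0.17969)
X = 2/119 (X = -2/(-183 + 64) = -2/(-119) = -2*(-1/119) = 2/119 ≈ 0.016807)
n = 116741/119 (n = (2/119 + 159) + ((22 - 39)*(-58 + 6) - 1*62) = 18923/119 + (-17*(-52) - 62) = 18923/119 + (884 - 62) = 18923/119 + 822 = 116741/119 ≈ 981.02)
W*n = (23/128)*(116741/119) = 2685043/15232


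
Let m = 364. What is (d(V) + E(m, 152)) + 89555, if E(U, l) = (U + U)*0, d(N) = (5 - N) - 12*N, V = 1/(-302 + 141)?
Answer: 14419173/161 ≈ 89560.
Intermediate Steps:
V = -1/161 (V = 1/(-161) = -1/161 ≈ -0.0062112)
d(N) = 5 - 13*N
E(U, l) = 0 (E(U, l) = (2*U)*0 = 0)
(d(V) + E(m, 152)) + 89555 = ((5 - 13*(-1/161)) + 0) + 89555 = ((5 + 13/161) + 0) + 89555 = (818/161 + 0) + 89555 = 818/161 + 89555 = 14419173/161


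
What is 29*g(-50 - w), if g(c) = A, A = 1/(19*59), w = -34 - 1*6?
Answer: 29/1121 ≈ 0.025870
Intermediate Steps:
w = -40 (w = -34 - 6 = -40)
A = 1/1121 (A = (1/19)*(1/59) = 1/1121 ≈ 0.00089206)
g(c) = 1/1121
29*g(-50 - w) = 29*(1/1121) = 29/1121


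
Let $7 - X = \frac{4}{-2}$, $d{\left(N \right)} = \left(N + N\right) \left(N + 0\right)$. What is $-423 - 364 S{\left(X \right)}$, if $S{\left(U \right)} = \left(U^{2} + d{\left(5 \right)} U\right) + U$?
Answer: $-196983$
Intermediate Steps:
$d{\left(N \right)} = 2 N^{2}$ ($d{\left(N \right)} = 2 N N = 2 N^{2}$)
$X = 9$ ($X = 7 - \frac{4}{-2} = 7 - 4 \left(- \frac{1}{2}\right) = 7 - -2 = 7 + 2 = 9$)
$S{\left(U \right)} = U^{2} + 51 U$ ($S{\left(U \right)} = \left(U^{2} + 2 \cdot 5^{2} U\right) + U = \left(U^{2} + 2 \cdot 25 U\right) + U = \left(U^{2} + 50 U\right) + U = U^{2} + 51 U$)
$-423 - 364 S{\left(X \right)} = -423 - 364 \cdot 9 \left(51 + 9\right) = -423 - 364 \cdot 9 \cdot 60 = -423 - 196560 = -196983$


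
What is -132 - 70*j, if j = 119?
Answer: -8462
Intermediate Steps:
-132 - 70*j = -132 - 70*119 = -132 - 8330 = -8462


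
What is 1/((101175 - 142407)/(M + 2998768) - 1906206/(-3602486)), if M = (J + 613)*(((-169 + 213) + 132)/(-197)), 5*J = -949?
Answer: 332488525555097/171359561627202 ≈ 1.9403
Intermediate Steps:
J = -949/5 (J = (⅕)*(-949) = -949/5 ≈ -189.80)
M = -372416/985 (M = (-949/5 + 613)*(((-169 + 213) + 132)/(-197)) = 2116*((44 + 132)*(-1/197))/5 = 2116*(176*(-1/197))/5 = (2116/5)*(-176/197) = -372416/985 ≈ -378.09)
1/((101175 - 142407)/(M + 2998768) - 1906206/(-3602486)) = 1/((101175 - 142407)/(-372416/985 + 2998768) - 1906206/(-3602486)) = 1/(-41232/2953414064/985 - 1906206*(-1/3602486)) = 1/(-41232*985/2953414064 + 953103/1801243) = 1/(-2538345/184588379 + 953103/1801243) = 1/(171359561627202/332488525555097) = 332488525555097/171359561627202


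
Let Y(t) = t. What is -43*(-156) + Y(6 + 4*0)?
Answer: 6714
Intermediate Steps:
-43*(-156) + Y(6 + 4*0) = -43*(-156) + (6 + 4*0) = 6708 + (6 + 0) = 6708 + 6 = 6714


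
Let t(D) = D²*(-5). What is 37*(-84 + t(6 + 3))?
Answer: -18093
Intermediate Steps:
t(D) = -5*D²
37*(-84 + t(6 + 3)) = 37*(-84 - 5*(6 + 3)²) = 37*(-84 - 5*9²) = 37*(-84 - 5*81) = 37*(-84 - 405) = 37*(-489) = -18093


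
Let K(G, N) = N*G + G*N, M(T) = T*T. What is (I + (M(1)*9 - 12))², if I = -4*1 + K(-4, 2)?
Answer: 529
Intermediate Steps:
M(T) = T²
K(G, N) = 2*G*N (K(G, N) = G*N + G*N = 2*G*N)
I = -20 (I = -4*1 + 2*(-4)*2 = -4 - 16 = -20)
(I + (M(1)*9 - 12))² = (-20 + (1²*9 - 12))² = (-20 + (1*9 - 12))² = (-20 + (9 - 12))² = (-20 - 3)² = (-23)² = 529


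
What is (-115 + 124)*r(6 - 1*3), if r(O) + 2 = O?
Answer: 9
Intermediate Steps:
r(O) = -2 + O
(-115 + 124)*r(6 - 1*3) = (-115 + 124)*(-2 + (6 - 1*3)) = 9*(-2 + (6 - 3)) = 9*(-2 + 3) = 9*1 = 9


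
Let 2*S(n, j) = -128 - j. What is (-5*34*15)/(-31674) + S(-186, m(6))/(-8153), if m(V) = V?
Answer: 3818718/43039687 ≈ 0.088725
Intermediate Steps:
S(n, j) = -64 - j/2 (S(n, j) = (-128 - j)/2 = -64 - j/2)
(-5*34*15)/(-31674) + S(-186, m(6))/(-8153) = (-5*34*15)/(-31674) + (-64 - ½*6)/(-8153) = -170*15*(-1/31674) + (-64 - 3)*(-1/8153) = -2550*(-1/31674) - 67*(-1/8153) = 425/5279 + 67/8153 = 3818718/43039687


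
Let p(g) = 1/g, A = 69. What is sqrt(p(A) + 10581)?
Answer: sqrt(50376210)/69 ≈ 102.86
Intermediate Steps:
sqrt(p(A) + 10581) = sqrt(1/69 + 10581) = sqrt(730090/69) = sqrt(50376210)/69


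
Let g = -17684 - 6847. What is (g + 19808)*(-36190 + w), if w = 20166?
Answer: 75681352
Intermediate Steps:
g = -24531
(g + 19808)*(-36190 + w) = (-24531 + 19808)*(-36190 + 20166) = -4723*(-16024) = 75681352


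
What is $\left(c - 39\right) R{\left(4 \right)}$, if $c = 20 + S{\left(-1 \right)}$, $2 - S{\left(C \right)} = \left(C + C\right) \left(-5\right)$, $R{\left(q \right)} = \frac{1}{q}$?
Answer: $- \frac{27}{4} \approx -6.75$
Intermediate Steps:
$S{\left(C \right)} = 2 + 10 C$ ($S{\left(C \right)} = 2 - \left(C + C\right) \left(-5\right) = 2 - 2 C \left(-5\right) = 2 - - 10 C = 2 + 10 C$)
$c = 12$ ($c = 20 + \left(2 + 10 \left(-1\right)\right) = 20 + \left(2 - 10\right) = 20 - 8 = 12$)
$\left(c - 39\right) R{\left(4 \right)} = \frac{12 - 39}{4} = \left(-27\right) \frac{1}{4} = - \frac{27}{4}$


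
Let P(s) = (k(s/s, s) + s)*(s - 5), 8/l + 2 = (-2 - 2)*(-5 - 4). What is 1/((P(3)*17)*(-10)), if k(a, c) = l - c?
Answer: 1/80 ≈ 0.012500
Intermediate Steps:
l = 4/17 (l = 8/(-2 + (-2 - 2)*(-5 - 4)) = 8/(-2 - 4*(-9)) = 8/(-2 + 36) = 8/34 = 8*(1/34) = 4/17 ≈ 0.23529)
k(a, c) = 4/17 - c
P(s) = -20/17 + 4*s/17 (P(s) = ((4/17 - s) + s)*(s - 5) = 4*(-5 + s)/17 = -20/17 + 4*s/17)
1/((P(3)*17)*(-10)) = 1/(((-20/17 + (4/17)*3)*17)*(-10)) = 1/(((-20/17 + 12/17)*17)*(-10)) = 1/(-8/17*17*(-10)) = 1/(-8*(-10)) = 1/80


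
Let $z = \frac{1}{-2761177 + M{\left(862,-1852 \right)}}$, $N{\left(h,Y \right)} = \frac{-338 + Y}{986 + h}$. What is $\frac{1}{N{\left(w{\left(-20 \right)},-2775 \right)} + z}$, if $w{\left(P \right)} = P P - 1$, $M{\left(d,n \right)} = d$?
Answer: $- \frac{764607255}{1718572396} \approx -0.44491$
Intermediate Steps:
$w{\left(P \right)} = -1 + P^{2}$ ($w{\left(P \right)} = P^{2} - 1 = -1 + P^{2}$)
$N{\left(h,Y \right)} = \frac{-338 + Y}{986 + h}$
$z = - \frac{1}{2760315}$ ($z = \frac{1}{-2761177 + 862} = \frac{1}{-2760315} = - \frac{1}{2760315} \approx -3.6228 \cdot 10^{-7}$)
$\frac{1}{N{\left(w{\left(-20 \right)},-2775 \right)} + z} = \frac{1}{\frac{-338 - 2775}{986 - \left(1 - \left(-20\right)^{2}\right)} - \frac{1}{2760315}} = \frac{1}{\frac{1}{986 + \left(-1 + 400\right)} \left(-3113\right) - \frac{1}{2760315}} = \frac{1}{\frac{1}{986 + 399} \left(-3113\right) - \frac{1}{2760315}} = \frac{1}{\frac{1}{1385} \left(-3113\right) - \frac{1}{2760315}} = \frac{1}{- \frac{3113}{1385} - \frac{1}{2760315}} = \frac{1}{- \frac{1718572396}{764607255}} = - \frac{764607255}{1718572396}$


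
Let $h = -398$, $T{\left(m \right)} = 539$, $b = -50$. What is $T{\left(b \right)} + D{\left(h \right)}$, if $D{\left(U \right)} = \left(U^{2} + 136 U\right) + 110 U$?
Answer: $61035$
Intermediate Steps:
$D{\left(U \right)} = U^{2} + 246 U$
$T{\left(b \right)} + D{\left(h \right)} = 539 - 398 \left(246 - 398\right) = 539 - -60496 = 539 + 60496 = 61035$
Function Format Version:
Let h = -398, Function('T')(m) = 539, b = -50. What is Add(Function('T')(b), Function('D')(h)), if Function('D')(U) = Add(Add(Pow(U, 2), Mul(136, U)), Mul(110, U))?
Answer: 61035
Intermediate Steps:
Function('D')(U) = Add(Pow(U, 2), Mul(246, U))
Add(Function('T')(b), Function('D')(h)) = Add(539, Mul(-398, Add(246, -398))) = Add(539, Mul(-398, -152)) = Add(539, 60496) = 61035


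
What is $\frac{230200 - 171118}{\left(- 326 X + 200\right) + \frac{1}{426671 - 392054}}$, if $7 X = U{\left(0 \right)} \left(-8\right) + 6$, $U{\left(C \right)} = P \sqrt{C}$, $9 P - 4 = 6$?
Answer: $- \frac{14316691158}{19247045} \approx -743.84$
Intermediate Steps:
$P = \frac{10}{9}$ ($P = \frac{4}{9} + \frac{1}{9} \cdot 6 = \frac{4}{9} + \frac{2}{3} = \frac{10}{9} \approx 1.1111$)
$U{\left(C \right)} = \frac{10 \sqrt{C}}{9}$
$X = \frac{6}{7}$ ($X = \frac{\frac{10 \sqrt{0}}{9} \left(-8\right) + 6}{7} = \frac{\frac{10}{9} \cdot 0 \left(-8\right) + 6}{7} = \frac{0 \left(-8\right) + 6}{7} = \frac{0 + 6}{7} = \frac{1}{7} \cdot 6 = \frac{6}{7} \approx 0.85714$)
$\frac{230200 - 171118}{\left(- 326 X + 200\right) + \frac{1}{426671 - 392054}} = \frac{230200 - 171118}{\left(\left(-326\right) \frac{6}{7} + 200\right) + \frac{1}{426671 - 392054}} = \frac{59082}{\left(- \frac{1956}{7} + 200\right) + \frac{1}{34617}} = \frac{59082}{- \frac{556}{7} + \frac{1}{34617}} = \frac{59082}{- \frac{19247045}{242319}} = 59082 \left(- \frac{242319}{19247045}\right) = - \frac{14316691158}{19247045}$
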